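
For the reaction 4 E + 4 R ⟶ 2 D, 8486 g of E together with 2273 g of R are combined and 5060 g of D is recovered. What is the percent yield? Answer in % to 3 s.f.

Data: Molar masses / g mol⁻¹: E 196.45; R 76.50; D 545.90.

62.4 %

n(E) = 8486 / 196.45 = 43.20 mol
n(R) = 2273 / 76.50 = 29.71 mol
n/ν for E = 43.20/4 = 10.80
n/ν for R = 29.71/4 = 7.428
Smallest n/ν is R → limiting reagent.
theoretical n(D) = (2/4) × 29.71 = 14.86 mol → 8112 g
% yield = 5060 / 8112 × 100 = 62.38 %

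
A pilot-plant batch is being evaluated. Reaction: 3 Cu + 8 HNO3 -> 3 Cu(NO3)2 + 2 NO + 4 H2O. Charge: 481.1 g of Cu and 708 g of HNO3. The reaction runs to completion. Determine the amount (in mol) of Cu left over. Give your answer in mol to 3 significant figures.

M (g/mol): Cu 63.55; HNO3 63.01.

3.36 mol

n(Cu) = 481.1 / 63.55 = 7.570 mol
n(HNO3) = 708.0 / 63.01 = 11.24 mol
n/ν for Cu = 7.570/3 = 2.523
n/ν for HNO3 = 11.24/8 = 1.405
Smallest n/ν is HNO3 → limiting reagent.
Cu consumed = (3/8) × 11.24 = 4.215 mol
Cu remaining = 7.570 − 4.215 = 3.355 mol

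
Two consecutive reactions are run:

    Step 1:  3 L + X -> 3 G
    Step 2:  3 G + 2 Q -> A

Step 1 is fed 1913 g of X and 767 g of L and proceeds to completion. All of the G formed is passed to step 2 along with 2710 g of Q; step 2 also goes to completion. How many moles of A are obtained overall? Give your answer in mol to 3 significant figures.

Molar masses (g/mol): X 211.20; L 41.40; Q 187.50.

6.18 mol

Step 1:
n(X) = 1913 / 211.20 = 9.058 mol
n(L) = 767.0 / 41.40 = 18.53 mol
n/ν for X = 9.058/1 = 9.058
n/ν for L = 18.53/3 = 6.177
Smallest n/ν is L → limiting reagent.
n(G) produced = (3/3) × 18.53 = 18.53 mol
Step 2:
n(G) available = 18.53 mol
n(Q) = 2710 / 187.50 = 14.45 mol
n/ν for G = 18.53/3 = 6.177
n/ν for Q = 14.45/2 = 7.225
Smallest n/ν is G → limiting reagent.
n(A) = (1/3) × 18.53 = 6.177 mol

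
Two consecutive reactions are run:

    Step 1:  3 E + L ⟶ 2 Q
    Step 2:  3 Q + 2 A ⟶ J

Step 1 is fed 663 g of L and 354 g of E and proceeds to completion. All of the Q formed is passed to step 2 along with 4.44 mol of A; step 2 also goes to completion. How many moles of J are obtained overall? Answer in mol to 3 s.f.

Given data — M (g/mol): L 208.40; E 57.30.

Step 1:
n(L) = 663.0 / 208.40 = 3.181 mol
n(E) = 354.0 / 57.30 = 6.178 mol
n/ν for L = 3.181/1 = 3.181
n/ν for E = 6.178/3 = 2.059
Smallest n/ν is E → limiting reagent.
n(Q) produced = (2/3) × 6.178 = 4.119 mol
Step 2:
n(Q) available = 4.119 mol
n(A) = 4.440 mol
n/ν for Q = 4.119/3 = 1.373
n/ν for A = 4.440/2 = 2.220
Smallest n/ν is Q → limiting reagent.
n(J) = (1/3) × 4.119 = 1.373 mol

1.37 mol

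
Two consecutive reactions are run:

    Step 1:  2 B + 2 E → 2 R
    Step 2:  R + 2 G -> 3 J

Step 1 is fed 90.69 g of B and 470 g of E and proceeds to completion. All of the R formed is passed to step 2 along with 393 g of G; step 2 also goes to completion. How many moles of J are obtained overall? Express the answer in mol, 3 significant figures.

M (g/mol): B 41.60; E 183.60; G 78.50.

Step 1:
n(B) = 90.69 / 41.60 = 2.180 mol
n(E) = 470.0 / 183.60 = 2.560 mol
n/ν for B = 2.180/2 = 1.090
n/ν for E = 2.560/2 = 1.280
Smallest n/ν is B → limiting reagent.
n(R) produced = (2/2) × 2.180 = 2.180 mol
Step 2:
n(R) available = 2.180 mol
n(G) = 393.0 / 78.50 = 5.006 mol
n/ν for R = 2.180/1 = 2.180
n/ν for G = 5.006/2 = 2.503
Smallest n/ν is R → limiting reagent.
n(J) = (3/1) × 2.180 = 6.540 mol

6.54 mol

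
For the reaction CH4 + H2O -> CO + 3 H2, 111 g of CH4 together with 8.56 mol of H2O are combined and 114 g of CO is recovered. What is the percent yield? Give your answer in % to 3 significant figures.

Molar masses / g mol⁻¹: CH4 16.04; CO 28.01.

58.8 %

n(CH4) = 111.0 / 16.04 = 6.920 mol
n(H2O) = 8.560 mol
n/ν for CH4 = 6.920/1 = 6.920
n/ν for H2O = 8.560/1 = 8.560
Smallest n/ν is CH4 → limiting reagent.
theoretical n(CO) = (1/1) × 6.920 = 6.920 mol → 193.8 g
% yield = 114 / 193.8 × 100 = 58.82 %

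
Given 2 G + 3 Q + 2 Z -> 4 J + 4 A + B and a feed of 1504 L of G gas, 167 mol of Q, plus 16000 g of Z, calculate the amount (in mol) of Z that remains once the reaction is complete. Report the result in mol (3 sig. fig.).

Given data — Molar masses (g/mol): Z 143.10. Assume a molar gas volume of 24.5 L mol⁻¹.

n(G) = 1504 / 24.5 = 61.39 mol
n(Q) = 167.0 mol
n(Z) = 16000 / 143.10 = 111.8 mol
n/ν for G = 61.39/2 = 30.70
n/ν for Q = 167.0/3 = 55.67
n/ν for Z = 111.8/2 = 55.90
Smallest n/ν is G → limiting reagent.
Z consumed = (2/2) × 61.39 = 61.39 mol
Z remaining = 111.8 − 61.39 = 50.41 mol

50.4 mol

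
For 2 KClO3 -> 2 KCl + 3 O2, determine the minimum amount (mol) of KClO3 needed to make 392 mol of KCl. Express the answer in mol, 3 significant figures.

n(KCl) = 392.0 mol
n(KClO3) = (2/2) × 392.0 = 392.0 mol

392 mol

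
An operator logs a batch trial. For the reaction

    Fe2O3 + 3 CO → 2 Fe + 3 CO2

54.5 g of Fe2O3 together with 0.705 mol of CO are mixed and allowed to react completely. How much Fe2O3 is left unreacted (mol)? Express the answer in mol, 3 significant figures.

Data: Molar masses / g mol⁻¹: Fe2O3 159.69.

0.106 mol

n(Fe2O3) = 54.50 / 159.69 = 0.3413 mol
n(CO) = 0.7050 mol
n/ν → Fe2O3: 0.3413, CO: 0.2350; CO is limiting.
Fe2O3 consumed = (1/3) × 0.7050 = 0.2350 mol
Fe2O3 remaining = 0.3413 − 0.2350 = 0.1063 mol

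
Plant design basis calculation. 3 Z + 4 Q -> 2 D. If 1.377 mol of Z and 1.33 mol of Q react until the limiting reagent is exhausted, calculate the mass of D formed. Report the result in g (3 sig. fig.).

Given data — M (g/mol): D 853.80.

n(Z) = 1.377 mol
n(Q) = 1.330 mol
n/ν → Z: 0.4590, Q: 0.3325; Q is limiting.
n(D) = (2/4) × 1.330 = 0.6650 mol
mass = 0.6650 × 853.80 = 567.8 g

568 g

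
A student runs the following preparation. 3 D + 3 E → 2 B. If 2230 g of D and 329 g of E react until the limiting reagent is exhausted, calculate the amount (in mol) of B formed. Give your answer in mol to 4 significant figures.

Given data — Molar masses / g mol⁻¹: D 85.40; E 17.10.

n(D) = 2230 / 85.40 = 26.11 mol
n(E) = 329.0 / 17.10 = 19.24 mol
n/ν for D = 26.11/3 = 8.703
n/ν for E = 19.24/3 = 6.413
Smallest n/ν is E → limiting reagent.
n(B) = (2/3) × 19.24 = 12.83 mol

12.83 mol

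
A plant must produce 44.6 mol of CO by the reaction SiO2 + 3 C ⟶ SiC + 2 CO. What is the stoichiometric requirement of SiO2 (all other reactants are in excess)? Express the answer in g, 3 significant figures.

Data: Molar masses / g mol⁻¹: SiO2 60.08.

n(CO) = 44.60 mol
n(SiO2) = (1/2) × 44.60 = 22.30 mol
mass = 22.30 × 60.08 = 1340 g

1340 g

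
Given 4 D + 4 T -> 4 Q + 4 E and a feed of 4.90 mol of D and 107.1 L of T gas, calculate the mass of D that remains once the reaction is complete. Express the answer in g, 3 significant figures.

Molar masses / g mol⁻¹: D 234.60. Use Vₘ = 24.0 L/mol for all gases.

n(D) = 4.900 mol
n(T) = 107.1 / 24.0 = 4.463 mol
n/ν for D = 4.900/4 = 1.225
n/ν for T = 4.463/4 = 1.116
Smallest n/ν is T → limiting reagent.
D consumed = (4/4) × 4.463 = 4.463 mol
D remaining = 4.900 − 4.463 = 0.4370 mol
mass = 0.4370 × 234.60 = 102.5 g

103 g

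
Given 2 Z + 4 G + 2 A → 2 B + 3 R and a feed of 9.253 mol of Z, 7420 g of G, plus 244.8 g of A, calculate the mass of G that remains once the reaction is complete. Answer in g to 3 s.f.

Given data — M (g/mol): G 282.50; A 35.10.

3480 g

n(Z) = 9.253 mol
n(G) = 7420 / 282.50 = 26.27 mol
n(A) = 244.8 / 35.10 = 6.974 mol
n/ν for Z = 9.253/2 = 4.627
n/ν for G = 26.27/4 = 6.568
n/ν for A = 6.974/2 = 3.487
Smallest n/ν is A → limiting reagent.
G consumed = (4/2) × 6.974 = 13.95 mol
G remaining = 26.27 − 13.95 = 12.32 mol
mass = 12.32 × 282.50 = 3480 g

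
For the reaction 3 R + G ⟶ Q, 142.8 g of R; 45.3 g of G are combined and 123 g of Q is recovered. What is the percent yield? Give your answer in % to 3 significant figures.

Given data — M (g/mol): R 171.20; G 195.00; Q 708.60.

74.7 %

n(R) = 142.8 / 171.20 = 0.8341 mol
n(G) = 45.30 / 195.00 = 0.2323 mol
n/ν for R = 0.8341/3 = 0.2780
n/ν for G = 0.2323/1 = 0.2323
Smallest n/ν is G → limiting reagent.
theoretical n(Q) = (1/1) × 0.2323 = 0.2323 mol → 164.6 g
% yield = 123 / 164.6 × 100 = 74.73 %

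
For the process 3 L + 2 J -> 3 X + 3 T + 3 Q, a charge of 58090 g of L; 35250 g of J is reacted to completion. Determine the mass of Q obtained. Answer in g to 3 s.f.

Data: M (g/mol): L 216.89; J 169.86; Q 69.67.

n(L) = 58090 / 216.89 = 267.8 mol
n(J) = 35250 / 169.86 = 207.5 mol
n/ν for L = 267.8/3 = 89.27
n/ν for J = 207.5/2 = 103.8
Smallest n/ν is L → limiting reagent.
n(Q) = (3/3) × 267.8 = 267.8 mol
mass = 267.8 × 69.67 = 18660 g

18700 g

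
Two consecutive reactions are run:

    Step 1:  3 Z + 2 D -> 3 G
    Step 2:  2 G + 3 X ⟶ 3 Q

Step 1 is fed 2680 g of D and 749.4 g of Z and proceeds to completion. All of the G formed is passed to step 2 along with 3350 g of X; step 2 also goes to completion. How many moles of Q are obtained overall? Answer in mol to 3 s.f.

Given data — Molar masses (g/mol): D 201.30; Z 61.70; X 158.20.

Step 1:
n(D) = 2680 / 201.30 = 13.31 mol
n(Z) = 749.4 / 61.70 = 12.15 mol
n/ν → D: 6.655, Z: 4.050; Z is limiting.
n(G) produced = (3/3) × 12.15 = 12.15 mol
Step 2:
n(G) available = 12.15 mol
n(X) = 3350 / 158.20 = 21.18 mol
n/ν → G: 6.075, X: 7.060; G is limiting.
n(Q) = (3/2) × 12.15 = 18.23 mol

18.2 mol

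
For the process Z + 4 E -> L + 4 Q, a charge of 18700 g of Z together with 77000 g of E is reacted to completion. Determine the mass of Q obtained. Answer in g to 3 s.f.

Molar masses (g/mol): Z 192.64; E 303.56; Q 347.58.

88200 g

n(Z) = 18700 / 192.64 = 97.07 mol
n(E) = 77000 / 303.56 = 253.7 mol
n/ν for Z = 97.07/1 = 97.07
n/ν for E = 253.7/4 = 63.43
Smallest n/ν is E → limiting reagent.
n(Q) = (4/4) × 253.7 = 253.7 mol
mass = 253.7 × 347.58 = 88180 g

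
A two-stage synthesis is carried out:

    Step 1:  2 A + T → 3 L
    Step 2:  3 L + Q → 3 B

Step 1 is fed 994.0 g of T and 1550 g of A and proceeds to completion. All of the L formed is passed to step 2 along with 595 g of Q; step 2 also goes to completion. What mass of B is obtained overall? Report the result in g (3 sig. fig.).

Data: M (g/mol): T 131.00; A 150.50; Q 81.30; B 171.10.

Step 1:
n(T) = 994.0 / 131.00 = 7.588 mol
n(A) = 1550 / 150.50 = 10.30 mol
n/ν for T = 7.588/1 = 7.588
n/ν for A = 10.30/2 = 5.150
Smallest n/ν is A → limiting reagent.
n(L) produced = (3/2) × 10.30 = 15.45 mol
Step 2:
n(L) available = 15.45 mol
n(Q) = 595.0 / 81.30 = 7.319 mol
n/ν for L = 15.45/3 = 5.150
n/ν for Q = 7.319/1 = 7.319
Smallest n/ν is L → limiting reagent.
n(B) = (3/3) × 15.45 = 15.45 mol
mass = 15.45 × 171.10 = 2643 g

2640 g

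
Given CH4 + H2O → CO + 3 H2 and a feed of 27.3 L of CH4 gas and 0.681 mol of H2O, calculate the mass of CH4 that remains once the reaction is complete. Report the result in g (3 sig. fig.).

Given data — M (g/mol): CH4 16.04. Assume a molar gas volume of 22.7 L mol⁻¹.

n(CH4) = 27.30 / 22.7 = 1.203 mol
n(H2O) = 0.6810 mol
n/ν for CH4 = 1.203/1 = 1.203
n/ν for H2O = 0.6810/1 = 0.6810
Smallest n/ν is H2O → limiting reagent.
CH4 consumed = (1/1) × 0.6810 = 0.6810 mol
CH4 remaining = 1.203 − 0.6810 = 0.5220 mol
mass = 0.5220 × 16.04 = 8.373 g

8.37 g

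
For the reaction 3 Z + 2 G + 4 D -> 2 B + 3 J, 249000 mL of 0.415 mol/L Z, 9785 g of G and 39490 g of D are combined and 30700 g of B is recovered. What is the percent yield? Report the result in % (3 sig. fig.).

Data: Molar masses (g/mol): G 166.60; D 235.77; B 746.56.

n(Z) = 0.415 × 249000/1000 = 103.3 mol
n(G) = 9785 / 166.60 = 58.73 mol
n(D) = 39490 / 235.77 = 167.5 mol
n/ν → Z: 34.43, G: 29.37, D: 41.88; G is limiting.
theoretical n(B) = (2/2) × 58.73 = 58.73 mol → 43850 g
% yield = 30700 / 43850 × 100 = 70.01 %

70.0 %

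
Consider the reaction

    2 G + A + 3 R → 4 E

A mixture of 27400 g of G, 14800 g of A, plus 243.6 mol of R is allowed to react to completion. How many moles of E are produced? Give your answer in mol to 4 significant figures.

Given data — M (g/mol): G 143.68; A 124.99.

n(G) = 27400 / 143.68 = 190.7 mol
n(A) = 14800 / 124.99 = 118.4 mol
n(R) = 243.6 mol
n/ν for G = 190.7/2 = 95.35
n/ν for A = 118.4/1 = 118.4
n/ν for R = 243.6/3 = 81.20
Smallest n/ν is R → limiting reagent.
n(E) = (4/3) × 243.6 = 324.8 mol

324.8 mol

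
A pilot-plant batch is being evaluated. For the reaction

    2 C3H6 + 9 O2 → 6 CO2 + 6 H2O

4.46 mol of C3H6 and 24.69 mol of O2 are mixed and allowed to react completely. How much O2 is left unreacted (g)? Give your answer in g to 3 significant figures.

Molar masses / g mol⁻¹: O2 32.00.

n(C3H6) = 4.460 mol
n(O2) = 24.69 mol
n/ν for C3H6 = 4.460/2 = 2.230
n/ν for O2 = 24.69/9 = 2.743
Smallest n/ν is C3H6 → limiting reagent.
O2 consumed = (9/2) × 4.460 = 20.07 mol
O2 remaining = 24.69 − 20.07 = 4.620 mol
mass = 4.620 × 32.00 = 147.8 g

148 g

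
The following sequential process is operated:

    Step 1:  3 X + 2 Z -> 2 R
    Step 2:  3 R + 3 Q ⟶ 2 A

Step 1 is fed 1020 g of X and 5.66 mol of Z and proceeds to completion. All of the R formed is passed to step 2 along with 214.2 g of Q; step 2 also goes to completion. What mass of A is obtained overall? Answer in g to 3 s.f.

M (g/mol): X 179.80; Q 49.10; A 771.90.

1950 g

Step 1:
n(X) = 1020 / 179.80 = 5.673 mol
n(Z) = 5.660 mol
n/ν for X = 5.673/3 = 1.891
n/ν for Z = 5.660/2 = 2.830
Smallest n/ν is X → limiting reagent.
n(R) produced = (2/3) × 5.673 = 3.782 mol
Step 2:
n(R) available = 3.782 mol
n(Q) = 214.2 / 49.10 = 4.363 mol
n/ν for R = 3.782/3 = 1.261
n/ν for Q = 4.363/3 = 1.454
Smallest n/ν is R → limiting reagent.
n(A) = (2/3) × 3.782 = 2.521 mol
mass = 2.521 × 771.90 = 1946 g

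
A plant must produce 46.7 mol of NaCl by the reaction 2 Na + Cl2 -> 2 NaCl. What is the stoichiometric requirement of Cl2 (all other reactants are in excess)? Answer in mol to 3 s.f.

23.4 mol

n(NaCl) = 46.70 mol
n(Cl2) = (1/2) × 46.70 = 23.35 mol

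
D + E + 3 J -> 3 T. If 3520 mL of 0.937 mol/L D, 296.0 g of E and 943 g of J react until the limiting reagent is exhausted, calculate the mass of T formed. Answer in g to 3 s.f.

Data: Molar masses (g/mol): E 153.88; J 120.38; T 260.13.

n(D) = 0.937 × 3520/1000 = 3.298 mol
n(E) = 296.0 / 153.88 = 1.924 mol
n(J) = 943.0 / 120.38 = 7.834 mol
n/ν for D = 3.298/1 = 3.298
n/ν for E = 1.924/1 = 1.924
n/ν for J = 7.834/3 = 2.611
Smallest n/ν is E → limiting reagent.
n(T) = (3/1) × 1.924 = 5.772 mol
mass = 5.772 × 260.13 = 1501 g

1500 g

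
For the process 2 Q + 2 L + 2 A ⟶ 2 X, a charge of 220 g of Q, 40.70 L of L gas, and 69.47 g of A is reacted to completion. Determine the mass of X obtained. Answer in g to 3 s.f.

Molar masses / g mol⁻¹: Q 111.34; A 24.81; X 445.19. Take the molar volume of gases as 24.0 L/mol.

n(Q) = 220.0 / 111.34 = 1.976 mol
n(L) = 40.70 / 24.0 = 1.696 mol
n(A) = 69.47 / 24.81 = 2.800 mol
n/ν for Q = 1.976/2 = 0.9880
n/ν for L = 1.696/2 = 0.8480
n/ν for A = 2.800/2 = 1.400
Smallest n/ν is L → limiting reagent.
n(X) = (2/2) × 1.696 = 1.696 mol
mass = 1.696 × 445.19 = 755.0 g

755 g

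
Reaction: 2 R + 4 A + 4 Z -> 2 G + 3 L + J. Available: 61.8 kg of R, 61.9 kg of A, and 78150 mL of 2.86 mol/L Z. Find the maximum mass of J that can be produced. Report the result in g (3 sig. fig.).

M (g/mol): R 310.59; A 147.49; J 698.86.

n(R) = 61.80×1000 / 310.59 = 199.0 mol
n(A) = 61.90×1000 / 147.49 = 419.7 mol
n(Z) = 2.86 × 78150/1000 = 223.5 mol
n/ν for R = 199.0/2 = 99.50
n/ν for A = 419.7/4 = 104.9
n/ν for Z = 223.5/4 = 55.88
Smallest n/ν is Z → limiting reagent.
n(J) = (1/4) × 223.5 = 55.88 mol
mass = 55.88 × 698.86 = 39050 g

39100 g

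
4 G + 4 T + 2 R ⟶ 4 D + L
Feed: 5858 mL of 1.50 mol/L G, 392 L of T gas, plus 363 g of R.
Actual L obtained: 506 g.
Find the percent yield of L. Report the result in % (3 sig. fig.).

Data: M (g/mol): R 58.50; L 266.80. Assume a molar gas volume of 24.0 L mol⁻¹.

86.3 %

n(G) = 1.50 × 5858/1000 = 8.787 mol
n(T) = 392.0 / 24.0 = 16.33 mol
n(R) = 363.0 / 58.50 = 6.205 mol
n/ν for G = 8.787/4 = 2.197
n/ν for T = 16.33/4 = 4.083
n/ν for R = 6.205/2 = 3.103
Smallest n/ν is G → limiting reagent.
theoretical n(L) = (1/4) × 8.787 = 2.197 mol → 586.2 g
% yield = 506 / 586.2 × 100 = 86.32 %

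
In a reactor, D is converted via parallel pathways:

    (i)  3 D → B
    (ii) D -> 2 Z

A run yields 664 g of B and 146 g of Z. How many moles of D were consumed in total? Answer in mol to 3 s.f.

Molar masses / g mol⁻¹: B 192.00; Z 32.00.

12.7 mol

n(B) = 664 / 192.00 = 3.458 mol
n(Z) = 146 / 32.00 = 4.563 mol
n(D) via (i) = (3/1)×3.458 = 10.37 mol
n(D) via (ii) = (1/2)×4.563 = 2.282 mol
total n(D) = 10.37 + 2.282 = 12.65 mol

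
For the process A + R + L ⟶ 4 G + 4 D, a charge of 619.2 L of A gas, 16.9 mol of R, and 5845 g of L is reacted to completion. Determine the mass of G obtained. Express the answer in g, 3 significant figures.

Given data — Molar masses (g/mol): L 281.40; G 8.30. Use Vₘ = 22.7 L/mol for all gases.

561 g

n(A) = 619.2 / 22.7 = 27.28 mol
n(R) = 16.90 mol
n(L) = 5845 / 281.40 = 20.77 mol
n/ν → A: 27.28, R: 16.90, L: 20.77; R is limiting.
n(G) = (4/1) × 16.90 = 67.60 mol
mass = 67.60 × 8.30 = 561.1 g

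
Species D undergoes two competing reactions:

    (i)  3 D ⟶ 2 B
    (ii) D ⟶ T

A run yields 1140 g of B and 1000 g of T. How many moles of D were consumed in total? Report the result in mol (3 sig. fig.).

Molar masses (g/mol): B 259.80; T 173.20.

12.4 mol

n(B) = 1140 / 259.80 = 4.388 mol
n(T) = 1000 / 173.20 = 5.774 mol
n(D) via (i) = (3/2)×4.388 = 6.582 mol
n(D) via (ii) = (1/1)×5.774 = 5.774 mol
total n(D) = 6.582 + 5.774 = 12.36 mol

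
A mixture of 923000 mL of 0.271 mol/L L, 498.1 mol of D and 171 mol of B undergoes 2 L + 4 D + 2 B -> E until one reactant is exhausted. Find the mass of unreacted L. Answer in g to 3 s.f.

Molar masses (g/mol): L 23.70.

n(L) = 0.271 × 923000/1000 = 250.1 mol
n(D) = 498.1 mol
n(B) = 171.0 mol
n/ν → L: 125.1, D: 124.5, B: 85.50; B is limiting.
L consumed = (2/2) × 171.0 = 171.0 mol
L remaining = 250.1 − 171.0 = 79.10 mol
mass = 79.10 × 23.70 = 1875 g

1880 g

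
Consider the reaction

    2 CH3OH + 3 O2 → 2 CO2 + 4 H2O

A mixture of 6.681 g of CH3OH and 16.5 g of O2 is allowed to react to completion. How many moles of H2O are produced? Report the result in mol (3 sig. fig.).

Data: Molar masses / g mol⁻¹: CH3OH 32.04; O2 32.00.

0.417 mol

n(CH3OH) = 6.681 / 32.04 = 0.2085 mol
n(O2) = 16.50 / 32.00 = 0.5156 mol
n/ν for CH3OH = 0.2085/2 = 0.1043
n/ν for O2 = 0.5156/3 = 0.1719
Smallest n/ν is CH3OH → limiting reagent.
n(H2O) = (4/2) × 0.2085 = 0.4170 mol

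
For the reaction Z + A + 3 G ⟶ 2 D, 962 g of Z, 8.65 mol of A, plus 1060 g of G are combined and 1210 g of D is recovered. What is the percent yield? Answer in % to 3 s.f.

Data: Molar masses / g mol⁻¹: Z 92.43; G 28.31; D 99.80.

70.1 %

n(Z) = 962.0 / 92.43 = 10.41 mol
n(A) = 8.650 mol
n(G) = 1060 / 28.31 = 37.44 mol
n/ν for Z = 10.41/1 = 10.41
n/ν for A = 8.650/1 = 8.650
n/ν for G = 37.44/3 = 12.48
Smallest n/ν is A → limiting reagent.
theoretical n(D) = (2/1) × 8.650 = 17.30 mol → 1727 g
% yield = 1210 / 1727 × 100 = 70.06 %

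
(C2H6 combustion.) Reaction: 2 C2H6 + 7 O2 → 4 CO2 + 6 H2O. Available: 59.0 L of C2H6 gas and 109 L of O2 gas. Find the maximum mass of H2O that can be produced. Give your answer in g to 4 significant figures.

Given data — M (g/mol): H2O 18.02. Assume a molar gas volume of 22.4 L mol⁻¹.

75.16 g

n(C2H6) = 59.00 / 22.4 = 2.634 mol
n(O2) = 109.0 / 22.4 = 4.866 mol
n/ν → C2H6: 1.317, O2: 0.6951; O2 is limiting.
n(H2O) = (6/7) × 4.866 = 4.171 mol
mass = 4.171 × 18.02 = 75.16 g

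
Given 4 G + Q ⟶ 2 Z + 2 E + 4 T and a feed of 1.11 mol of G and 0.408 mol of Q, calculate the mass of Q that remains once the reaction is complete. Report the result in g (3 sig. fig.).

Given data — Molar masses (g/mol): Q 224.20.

n(G) = 1.110 mol
n(Q) = 0.4080 mol
n/ν → G: 0.2775, Q: 0.4080; G is limiting.
Q consumed = (1/4) × 1.110 = 0.2775 mol
Q remaining = 0.4080 − 0.2775 = 0.1305 mol
mass = 0.1305 × 224.20 = 29.26 g

29.3 g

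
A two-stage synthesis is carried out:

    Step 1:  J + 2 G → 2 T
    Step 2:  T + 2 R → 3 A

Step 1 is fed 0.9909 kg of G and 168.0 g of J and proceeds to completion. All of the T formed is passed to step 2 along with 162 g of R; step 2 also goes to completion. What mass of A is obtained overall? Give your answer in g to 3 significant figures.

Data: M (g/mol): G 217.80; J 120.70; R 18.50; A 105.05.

877 g

Step 1:
n(G) = 0.9909×1000 / 217.80 = 4.550 mol
n(J) = 168.0 / 120.70 = 1.392 mol
n/ν for G = 4.550/2 = 2.275
n/ν for J = 1.392/1 = 1.392
Smallest n/ν is J → limiting reagent.
n(T) produced = (2/1) × 1.392 = 2.784 mol
Step 2:
n(T) available = 2.784 mol
n(R) = 162.0 / 18.50 = 8.757 mol
n/ν for T = 2.784/1 = 2.784
n/ν for R = 8.757/2 = 4.379
Smallest n/ν is T → limiting reagent.
n(A) = (3/1) × 2.784 = 8.352 mol
mass = 8.352 × 105.05 = 877.4 g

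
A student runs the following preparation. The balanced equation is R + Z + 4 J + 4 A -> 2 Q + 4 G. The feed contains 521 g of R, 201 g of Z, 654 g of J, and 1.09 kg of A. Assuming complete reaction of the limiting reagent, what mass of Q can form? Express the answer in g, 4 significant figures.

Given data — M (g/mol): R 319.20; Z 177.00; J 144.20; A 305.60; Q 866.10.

n(R) = 521.0 / 319.20 = 1.632 mol
n(Z) = 201.0 / 177.00 = 1.136 mol
n(J) = 654.0 / 144.20 = 4.535 mol
n(A) = 1.090×1000 / 305.60 = 3.567 mol
n/ν → R: 1.632, Z: 1.136, J: 1.134, A: 0.8918; A is limiting.
n(Q) = (2/4) × 3.567 = 1.784 mol
mass = 1.784 × 866.10 = 1545 g

1545 g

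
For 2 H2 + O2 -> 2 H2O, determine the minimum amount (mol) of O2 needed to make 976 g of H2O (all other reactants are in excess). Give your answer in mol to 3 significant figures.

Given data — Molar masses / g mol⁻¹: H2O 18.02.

27.1 mol

n(H2O) = 976 / 18.02 = 54.16 mol
n(O2) = (1/2) × 54.16 = 27.08 mol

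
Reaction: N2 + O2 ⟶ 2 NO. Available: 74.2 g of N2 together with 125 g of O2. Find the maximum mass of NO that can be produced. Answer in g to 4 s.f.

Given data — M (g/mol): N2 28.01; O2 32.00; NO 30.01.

159.0 g

n(N2) = 74.20 / 28.01 = 2.649 mol
n(O2) = 125.0 / 32.00 = 3.906 mol
n/ν for N2 = 2.649/1 = 2.649
n/ν for O2 = 3.906/1 = 3.906
Smallest n/ν is N2 → limiting reagent.
n(NO) = (2/1) × 2.649 = 5.298 mol
mass = 5.298 × 30.01 = 159.0 g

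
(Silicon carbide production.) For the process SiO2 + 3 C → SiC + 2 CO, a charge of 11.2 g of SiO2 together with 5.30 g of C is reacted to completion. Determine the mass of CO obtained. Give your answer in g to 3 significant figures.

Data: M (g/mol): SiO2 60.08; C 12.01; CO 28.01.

8.24 g

n(SiO2) = 11.20 / 60.08 = 0.1864 mol
n(C) = 5.300 / 12.01 = 0.4413 mol
n/ν for SiO2 = 0.1864/1 = 0.1864
n/ν for C = 0.4413/3 = 0.1471
Smallest n/ν is C → limiting reagent.
n(CO) = (2/3) × 0.4413 = 0.2942 mol
mass = 0.2942 × 28.01 = 8.241 g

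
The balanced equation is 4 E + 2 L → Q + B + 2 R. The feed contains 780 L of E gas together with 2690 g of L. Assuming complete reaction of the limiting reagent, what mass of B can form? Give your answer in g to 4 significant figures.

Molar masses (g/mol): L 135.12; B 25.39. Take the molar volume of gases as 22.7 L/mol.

n(E) = 780.0 / 22.7 = 34.36 mol
n(L) = 2690 / 135.12 = 19.91 mol
n/ν → E: 8.590, L: 9.955; E is limiting.
n(B) = (1/4) × 34.36 = 8.590 mol
mass = 8.590 × 25.39 = 218.1 g

218.1 g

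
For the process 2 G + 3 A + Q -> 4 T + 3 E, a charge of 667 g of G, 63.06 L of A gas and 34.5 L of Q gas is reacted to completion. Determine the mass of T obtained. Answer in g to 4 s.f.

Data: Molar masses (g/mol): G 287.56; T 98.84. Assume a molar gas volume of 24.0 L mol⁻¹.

n(G) = 667.0 / 287.56 = 2.320 mol
n(A) = 63.06 / 24.0 = 2.628 mol
n(Q) = 34.50 / 24.0 = 1.438 mol
n/ν for G = 2.320/2 = 1.160
n/ν for A = 2.628/3 = 0.8760
n/ν for Q = 1.438/1 = 1.438
Smallest n/ν is A → limiting reagent.
n(T) = (4/3) × 2.628 = 3.504 mol
mass = 3.504 × 98.84 = 346.3 g

346.3 g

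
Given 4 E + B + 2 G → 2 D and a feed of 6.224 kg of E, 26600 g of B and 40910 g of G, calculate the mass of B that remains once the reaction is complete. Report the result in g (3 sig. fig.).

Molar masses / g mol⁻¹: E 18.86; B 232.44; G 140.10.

n(E) = 6.224×1000 / 18.86 = 330.0 mol
n(B) = 26600 / 232.44 = 114.4 mol
n(G) = 40910 / 140.10 = 292.0 mol
n/ν for E = 330.0/4 = 82.50
n/ν for B = 114.4/1 = 114.4
n/ν for G = 292.0/2 = 146.0
Smallest n/ν is E → limiting reagent.
B consumed = (1/4) × 330.0 = 82.50 mol
B remaining = 114.4 − 82.50 = 31.90 mol
mass = 31.90 × 232.44 = 7415 g

7420 g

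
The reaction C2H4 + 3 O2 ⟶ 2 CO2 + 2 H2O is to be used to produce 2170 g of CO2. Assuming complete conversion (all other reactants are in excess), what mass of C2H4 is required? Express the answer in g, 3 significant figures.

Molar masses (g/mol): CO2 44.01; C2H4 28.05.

n(CO2) = 2170 / 44.01 = 49.31 mol
n(C2H4) = (1/2) × 49.31 = 24.66 mol
mass = 24.66 × 28.05 = 691.7 g

692 g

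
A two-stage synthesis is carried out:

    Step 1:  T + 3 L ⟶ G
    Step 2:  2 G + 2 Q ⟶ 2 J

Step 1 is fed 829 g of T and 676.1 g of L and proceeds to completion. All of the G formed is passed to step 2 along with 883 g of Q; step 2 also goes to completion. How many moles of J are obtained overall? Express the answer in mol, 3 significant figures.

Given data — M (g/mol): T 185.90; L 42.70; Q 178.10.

Step 1:
n(T) = 829.0 / 185.90 = 4.459 mol
n(L) = 676.1 / 42.70 = 15.83 mol
n/ν → T: 4.459, L: 5.277; T is limiting.
n(G) produced = (1/1) × 4.459 = 4.459 mol
Step 2:
n(G) available = 4.459 mol
n(Q) = 883.0 / 178.10 = 4.958 mol
n/ν → G: 2.230, Q: 2.479; G is limiting.
n(J) = (2/2) × 4.459 = 4.459 mol

4.46 mol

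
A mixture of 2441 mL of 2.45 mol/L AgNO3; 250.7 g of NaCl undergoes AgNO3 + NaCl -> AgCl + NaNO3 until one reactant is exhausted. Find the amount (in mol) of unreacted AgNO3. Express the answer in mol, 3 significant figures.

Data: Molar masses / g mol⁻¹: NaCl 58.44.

1.69 mol

n(AgNO3) = 2.45 × 2441/1000 = 5.980 mol
n(NaCl) = 250.7 / 58.44 = 4.290 mol
n/ν for AgNO3 = 5.980/1 = 5.980
n/ν for NaCl = 4.290/1 = 4.290
Smallest n/ν is NaCl → limiting reagent.
AgNO3 consumed = (1/1) × 4.290 = 4.290 mol
AgNO3 remaining = 5.980 − 4.290 = 1.690 mol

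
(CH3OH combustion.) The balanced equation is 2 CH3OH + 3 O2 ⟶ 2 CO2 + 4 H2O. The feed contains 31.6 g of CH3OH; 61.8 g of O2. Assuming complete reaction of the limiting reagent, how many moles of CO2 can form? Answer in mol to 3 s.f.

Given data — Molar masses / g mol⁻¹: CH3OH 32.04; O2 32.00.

n(CH3OH) = 31.60 / 32.04 = 0.9863 mol
n(O2) = 61.80 / 32.00 = 1.931 mol
n/ν for CH3OH = 0.9863/2 = 0.4932
n/ν for O2 = 1.931/3 = 0.6437
Smallest n/ν is CH3OH → limiting reagent.
n(CO2) = (2/2) × 0.9863 = 0.9863 mol

0.986 mol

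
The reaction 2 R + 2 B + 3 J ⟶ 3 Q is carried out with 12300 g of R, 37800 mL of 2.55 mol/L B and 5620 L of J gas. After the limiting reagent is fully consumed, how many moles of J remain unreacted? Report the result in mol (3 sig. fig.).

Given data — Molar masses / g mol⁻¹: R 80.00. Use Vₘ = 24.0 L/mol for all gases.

89.6 mol

n(R) = 12300 / 80.00 = 153.8 mol
n(B) = 2.55 × 37800/1000 = 96.39 mol
n(J) = 5620 / 24.0 = 234.2 mol
n/ν → R: 76.90, B: 48.20, J: 78.07; B is limiting.
J consumed = (3/2) × 96.39 = 144.6 mol
J remaining = 234.2 − 144.6 = 89.60 mol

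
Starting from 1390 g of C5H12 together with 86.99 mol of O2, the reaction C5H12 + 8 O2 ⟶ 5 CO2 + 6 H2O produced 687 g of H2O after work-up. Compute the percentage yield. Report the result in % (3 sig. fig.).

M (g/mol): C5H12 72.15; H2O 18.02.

58.4 %

n(C5H12) = 1390 / 72.15 = 19.27 mol
n(O2) = 86.99 mol
n/ν for C5H12 = 19.27/1 = 19.27
n/ν for O2 = 86.99/8 = 10.87
Smallest n/ν is O2 → limiting reagent.
theoretical n(H2O) = (6/8) × 86.99 = 65.24 mol → 1176 g
% yield = 687 / 1176 × 100 = 58.42 %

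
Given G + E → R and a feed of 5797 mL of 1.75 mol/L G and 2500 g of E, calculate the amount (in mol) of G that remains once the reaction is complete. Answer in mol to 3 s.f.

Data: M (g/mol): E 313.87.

2.18 mol

n(G) = 1.75 × 5797/1000 = 10.14 mol
n(E) = 2500 / 313.87 = 7.965 mol
n/ν for G = 10.14/1 = 10.14
n/ν for E = 7.965/1 = 7.965
Smallest n/ν is E → limiting reagent.
G consumed = (1/1) × 7.965 = 7.965 mol
G remaining = 10.14 − 7.965 = 2.175 mol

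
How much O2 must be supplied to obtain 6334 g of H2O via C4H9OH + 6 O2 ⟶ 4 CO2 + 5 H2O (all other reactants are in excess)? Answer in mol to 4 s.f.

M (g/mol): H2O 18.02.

421.8 mol

n(H2O) = 6334 / 18.02 = 351.5 mol
n(O2) = (6/5) × 351.5 = 421.8 mol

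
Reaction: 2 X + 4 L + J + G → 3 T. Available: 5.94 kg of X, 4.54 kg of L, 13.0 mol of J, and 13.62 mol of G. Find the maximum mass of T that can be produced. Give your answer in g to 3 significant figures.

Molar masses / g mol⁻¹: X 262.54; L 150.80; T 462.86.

10500 g

n(X) = 5.940×1000 / 262.54 = 22.63 mol
n(L) = 4.540×1000 / 150.80 = 30.11 mol
n(J) = 13.00 mol
n(G) = 13.62 mol
n/ν for X = 22.63/2 = 11.32
n/ν for L = 30.11/4 = 7.528
n/ν for J = 13.00/1 = 13.00
n/ν for G = 13.62/1 = 13.62
Smallest n/ν is L → limiting reagent.
n(T) = (3/4) × 30.11 = 22.58 mol
mass = 22.58 × 462.86 = 10450 g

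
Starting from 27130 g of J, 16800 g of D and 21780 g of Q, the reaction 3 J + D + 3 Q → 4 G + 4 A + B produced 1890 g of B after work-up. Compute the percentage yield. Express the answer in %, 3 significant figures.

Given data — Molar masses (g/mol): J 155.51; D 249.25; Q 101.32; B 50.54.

n(J) = 27130 / 155.51 = 174.5 mol
n(D) = 16800 / 249.25 = 67.40 mol
n(Q) = 21780 / 101.32 = 215.0 mol
n/ν → J: 58.17, D: 67.40, Q: 71.67; J is limiting.
theoretical n(B) = (1/3) × 174.5 = 58.17 mol → 2940 g
% yield = 1890 / 2940 × 100 = 64.29 %

64.3 %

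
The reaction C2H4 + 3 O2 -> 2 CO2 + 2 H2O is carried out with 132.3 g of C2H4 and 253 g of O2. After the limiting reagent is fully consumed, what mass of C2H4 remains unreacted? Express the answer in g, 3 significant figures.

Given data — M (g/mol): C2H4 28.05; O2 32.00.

58.4 g

n(C2H4) = 132.3 / 28.05 = 4.717 mol
n(O2) = 253.0 / 32.00 = 7.906 mol
n/ν → C2H4: 4.717, O2: 2.635; O2 is limiting.
C2H4 consumed = (1/3) × 7.906 = 2.635 mol
C2H4 remaining = 4.717 − 2.635 = 2.082 mol
mass = 2.082 × 28.05 = 58.40 g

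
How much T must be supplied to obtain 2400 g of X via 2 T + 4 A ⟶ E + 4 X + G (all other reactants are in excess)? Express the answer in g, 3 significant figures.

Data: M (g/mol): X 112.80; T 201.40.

n(X) = 2400 / 112.80 = 21.28 mol
n(T) = (2/4) × 21.28 = 10.64 mol
mass = 10.64 × 201.40 = 2143 g

2140 g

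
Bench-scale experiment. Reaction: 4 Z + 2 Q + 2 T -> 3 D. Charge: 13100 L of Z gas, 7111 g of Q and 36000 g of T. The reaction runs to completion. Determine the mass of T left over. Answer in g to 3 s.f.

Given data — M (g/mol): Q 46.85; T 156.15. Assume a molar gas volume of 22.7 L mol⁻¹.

12300 g

n(Z) = 13100 / 22.7 = 577.1 mol
n(Q) = 7111 / 46.85 = 151.8 mol
n(T) = 36000 / 156.15 = 230.5 mol
n/ν for Z = 577.1/4 = 144.3
n/ν for Q = 151.8/2 = 75.90
n/ν for T = 230.5/2 = 115.3
Smallest n/ν is Q → limiting reagent.
T consumed = (2/2) × 151.8 = 151.8 mol
T remaining = 230.5 − 151.8 = 78.70 mol
mass = 78.70 × 156.15 = 12290 g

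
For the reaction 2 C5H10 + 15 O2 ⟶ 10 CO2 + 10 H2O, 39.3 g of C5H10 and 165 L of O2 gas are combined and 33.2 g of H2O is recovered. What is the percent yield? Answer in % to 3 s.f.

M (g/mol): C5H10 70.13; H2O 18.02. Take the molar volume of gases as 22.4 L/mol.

n(C5H10) = 39.30 / 70.13 = 0.5604 mol
n(O2) = 165.0 / 22.4 = 7.366 mol
n/ν for C5H10 = 0.5604/2 = 0.2802
n/ν for O2 = 7.366/15 = 0.4911
Smallest n/ν is C5H10 → limiting reagent.
theoretical n(H2O) = (10/2) × 0.5604 = 2.802 mol → 50.49 g
% yield = 33.2 / 50.49 × 100 = 65.76 %

65.8 %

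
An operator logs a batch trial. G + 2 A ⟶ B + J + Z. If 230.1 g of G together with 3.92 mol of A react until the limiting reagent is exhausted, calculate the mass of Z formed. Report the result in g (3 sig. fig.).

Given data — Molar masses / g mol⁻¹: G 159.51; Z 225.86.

326 g

n(G) = 230.1 / 159.51 = 1.443 mol
n(A) = 3.920 mol
n/ν → G: 1.443, A: 1.960; G is limiting.
n(Z) = (1/1) × 1.443 = 1.443 mol
mass = 1.443 × 225.86 = 325.9 g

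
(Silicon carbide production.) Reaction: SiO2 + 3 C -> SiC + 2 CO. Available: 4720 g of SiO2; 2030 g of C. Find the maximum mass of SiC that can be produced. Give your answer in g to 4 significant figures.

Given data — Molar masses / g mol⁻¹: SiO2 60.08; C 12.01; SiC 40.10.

2259 g

n(SiO2) = 4720 / 60.08 = 78.56 mol
n(C) = 2030 / 12.01 = 169.0 mol
n/ν → SiO2: 78.56, C: 56.33; C is limiting.
n(SiC) = (1/3) × 169.0 = 56.33 mol
mass = 56.33 × 40.10 = 2259 g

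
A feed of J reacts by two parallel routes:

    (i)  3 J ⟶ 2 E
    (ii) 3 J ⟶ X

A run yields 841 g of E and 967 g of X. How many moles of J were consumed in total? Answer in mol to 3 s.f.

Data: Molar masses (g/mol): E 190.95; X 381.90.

14.2 mol

n(E) = 841 / 190.95 = 4.404 mol
n(X) = 967 / 381.90 = 2.532 mol
n(J) via (i) = (3/2)×4.404 = 6.606 mol
n(J) via (ii) = (3/1)×2.532 = 7.596 mol
total n(J) = 6.606 + 7.596 = 14.20 mol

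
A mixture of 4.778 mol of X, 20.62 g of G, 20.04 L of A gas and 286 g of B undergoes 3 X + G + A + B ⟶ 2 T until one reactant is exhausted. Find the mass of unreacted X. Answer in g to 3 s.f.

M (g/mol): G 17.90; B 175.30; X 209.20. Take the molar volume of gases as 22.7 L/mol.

n(X) = 4.778 mol
n(G) = 20.62 / 17.90 = 1.152 mol
n(A) = 20.04 / 22.7 = 0.8828 mol
n(B) = 286.0 / 175.30 = 1.631 mol
n/ν → X: 1.593, G: 1.152, A: 0.8828, B: 1.631; A is limiting.
X consumed = (3/1) × 0.8828 = 2.648 mol
X remaining = 4.778 − 2.648 = 2.130 mol
mass = 2.130 × 209.20 = 445.6 g

446 g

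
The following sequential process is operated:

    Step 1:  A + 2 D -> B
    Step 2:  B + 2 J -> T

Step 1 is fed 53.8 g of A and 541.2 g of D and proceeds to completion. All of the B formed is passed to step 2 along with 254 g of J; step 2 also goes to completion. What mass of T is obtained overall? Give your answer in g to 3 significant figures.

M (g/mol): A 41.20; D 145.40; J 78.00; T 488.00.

637 g

Step 1:
n(A) = 53.80 / 41.20 = 1.306 mol
n(D) = 541.2 / 145.40 = 3.722 mol
n/ν for A = 1.306/1 = 1.306
n/ν for D = 3.722/2 = 1.861
Smallest n/ν is A → limiting reagent.
n(B) produced = (1/1) × 1.306 = 1.306 mol
Step 2:
n(B) available = 1.306 mol
n(J) = 254.0 / 78.00 = 3.256 mol
n/ν for B = 1.306/1 = 1.306
n/ν for J = 3.256/2 = 1.628
Smallest n/ν is B → limiting reagent.
n(T) = (1/1) × 1.306 = 1.306 mol
mass = 1.306 × 488.00 = 637.3 g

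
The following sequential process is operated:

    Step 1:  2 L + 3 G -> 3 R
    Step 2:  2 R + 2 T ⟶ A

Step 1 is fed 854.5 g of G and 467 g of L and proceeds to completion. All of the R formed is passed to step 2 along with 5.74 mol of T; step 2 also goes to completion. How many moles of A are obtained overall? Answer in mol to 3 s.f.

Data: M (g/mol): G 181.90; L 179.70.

Step 1:
n(G) = 854.5 / 181.90 = 4.698 mol
n(L) = 467.0 / 179.70 = 2.599 mol
n/ν for G = 4.698/3 = 1.566
n/ν for L = 2.599/2 = 1.300
Smallest n/ν is L → limiting reagent.
n(R) produced = (3/2) × 2.599 = 3.899 mol
Step 2:
n(R) available = 3.899 mol
n(T) = 5.740 mol
n/ν for R = 3.899/2 = 1.950
n/ν for T = 5.740/2 = 2.870
Smallest n/ν is R → limiting reagent.
n(A) = (1/2) × 3.899 = 1.950 mol

1.95 mol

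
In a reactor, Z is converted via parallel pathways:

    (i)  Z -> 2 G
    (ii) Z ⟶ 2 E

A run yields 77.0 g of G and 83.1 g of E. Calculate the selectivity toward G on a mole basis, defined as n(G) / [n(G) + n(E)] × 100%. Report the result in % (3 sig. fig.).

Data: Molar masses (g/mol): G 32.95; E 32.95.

48.1 %

n(G) = 77.0 / 32.95 = 2.337 mol
n(E) = 83.1 / 32.95 = 2.522 mol
selectivity = 2.337/(2.337+2.522) × 100 = 48.10 %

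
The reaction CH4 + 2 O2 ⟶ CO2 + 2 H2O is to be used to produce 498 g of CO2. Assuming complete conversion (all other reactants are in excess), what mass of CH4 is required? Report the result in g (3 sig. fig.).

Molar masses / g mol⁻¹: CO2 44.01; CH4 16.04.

n(CO2) = 498 / 44.01 = 11.32 mol
n(CH4) = (1/1) × 11.32 = 11.32 mol
mass = 11.32 × 16.04 = 181.6 g

182 g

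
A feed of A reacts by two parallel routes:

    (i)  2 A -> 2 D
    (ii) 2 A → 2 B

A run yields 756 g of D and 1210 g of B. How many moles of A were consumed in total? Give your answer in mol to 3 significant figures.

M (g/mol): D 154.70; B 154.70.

12.7 mol

n(D) = 756 / 154.70 = 4.887 mol
n(B) = 1210 / 154.70 = 7.822 mol
n(A) via (i) = (2/2)×4.887 = 4.887 mol
n(A) via (ii) = (2/2)×7.822 = 7.822 mol
total n(A) = 4.887 + 7.822 = 12.71 mol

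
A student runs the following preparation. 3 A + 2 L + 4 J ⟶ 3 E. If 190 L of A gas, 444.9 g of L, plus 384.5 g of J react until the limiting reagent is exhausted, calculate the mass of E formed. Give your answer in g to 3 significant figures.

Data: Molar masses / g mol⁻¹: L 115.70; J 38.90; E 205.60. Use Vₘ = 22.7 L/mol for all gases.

1190 g

n(A) = 190.0 / 22.7 = 8.370 mol
n(L) = 444.9 / 115.70 = 3.845 mol
n(J) = 384.5 / 38.90 = 9.884 mol
n/ν for A = 8.370/3 = 2.790
n/ν for L = 3.845/2 = 1.923
n/ν for J = 9.884/4 = 2.471
Smallest n/ν is L → limiting reagent.
n(E) = (3/2) × 3.845 = 5.768 mol
mass = 5.768 × 205.60 = 1186 g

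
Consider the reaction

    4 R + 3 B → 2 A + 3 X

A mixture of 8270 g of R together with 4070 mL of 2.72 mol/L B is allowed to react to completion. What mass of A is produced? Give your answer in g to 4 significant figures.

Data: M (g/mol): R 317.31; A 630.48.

4653 g

n(R) = 8270 / 317.31 = 26.06 mol
n(B) = 2.72 × 4070/1000 = 11.07 mol
n/ν → R: 6.515, B: 3.690; B is limiting.
n(A) = (2/3) × 11.07 = 7.380 mol
mass = 7.380 × 630.48 = 4653 g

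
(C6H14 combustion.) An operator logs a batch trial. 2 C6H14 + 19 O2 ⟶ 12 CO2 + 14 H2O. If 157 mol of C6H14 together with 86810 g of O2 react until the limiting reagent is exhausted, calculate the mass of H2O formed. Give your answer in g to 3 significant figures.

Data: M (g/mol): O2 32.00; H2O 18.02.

19800 g

n(C6H14) = 157.0 mol
n(O2) = 86810 / 32.00 = 2713 mol
n/ν → C6H14: 78.50, O2: 142.8; C6H14 is limiting.
n(H2O) = (14/2) × 157.0 = 1099 mol
mass = 1099 × 18.02 = 19800 g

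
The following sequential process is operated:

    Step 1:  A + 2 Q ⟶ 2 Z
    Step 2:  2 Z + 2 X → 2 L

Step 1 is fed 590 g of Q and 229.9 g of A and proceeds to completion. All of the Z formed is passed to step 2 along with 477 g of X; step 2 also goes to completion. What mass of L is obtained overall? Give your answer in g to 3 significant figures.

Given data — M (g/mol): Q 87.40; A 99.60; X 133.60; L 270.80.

967 g

Step 1:
n(Q) = 590.0 / 87.40 = 6.751 mol
n(A) = 229.9 / 99.60 = 2.308 mol
n/ν for Q = 6.751/2 = 3.376
n/ν for A = 2.308/1 = 2.308
Smallest n/ν is A → limiting reagent.
n(Z) produced = (2/1) × 2.308 = 4.616 mol
Step 2:
n(Z) available = 4.616 mol
n(X) = 477.0 / 133.60 = 3.570 mol
n/ν for Z = 4.616/2 = 2.308
n/ν for X = 3.570/2 = 1.785
Smallest n/ν is X → limiting reagent.
n(L) = (2/2) × 3.570 = 3.570 mol
mass = 3.570 × 270.80 = 966.8 g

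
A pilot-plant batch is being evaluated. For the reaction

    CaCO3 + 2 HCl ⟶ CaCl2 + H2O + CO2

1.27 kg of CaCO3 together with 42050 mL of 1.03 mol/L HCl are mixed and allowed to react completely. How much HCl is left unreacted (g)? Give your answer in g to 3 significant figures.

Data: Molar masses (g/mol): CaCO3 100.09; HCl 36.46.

n(CaCO3) = 1.270×1000 / 100.09 = 12.69 mol
n(HCl) = 1.03 × 42050/1000 = 43.31 mol
n/ν → CaCO3: 12.69, HCl: 21.66; CaCO3 is limiting.
HCl consumed = (2/1) × 12.69 = 25.38 mol
HCl remaining = 43.31 − 25.38 = 17.93 mol
mass = 17.93 × 36.46 = 653.7 g

654 g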